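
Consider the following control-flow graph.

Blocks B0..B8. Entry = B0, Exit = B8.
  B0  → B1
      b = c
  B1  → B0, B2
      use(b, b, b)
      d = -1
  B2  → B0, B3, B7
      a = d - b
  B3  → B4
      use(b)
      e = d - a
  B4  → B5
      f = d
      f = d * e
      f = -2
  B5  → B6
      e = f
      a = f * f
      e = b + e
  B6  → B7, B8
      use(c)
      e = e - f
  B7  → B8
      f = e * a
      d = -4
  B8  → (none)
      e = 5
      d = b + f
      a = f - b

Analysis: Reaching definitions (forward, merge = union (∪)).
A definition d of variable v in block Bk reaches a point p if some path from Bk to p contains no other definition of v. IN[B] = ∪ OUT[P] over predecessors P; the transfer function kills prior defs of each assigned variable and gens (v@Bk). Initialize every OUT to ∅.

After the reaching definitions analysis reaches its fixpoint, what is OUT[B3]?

Answer: {a@B2, b@B0, d@B1, e@B3}

Trace:
Fixpoint table:
  B0:  IN={a@B2, b@B0, d@B1}  OUT={a@B2, b@B0, d@B1}
  B1:  IN={a@B2, b@B0, d@B1}  OUT={a@B2, b@B0, d@B1}
  B2:  IN={a@B2, b@B0, d@B1}  OUT={a@B2, b@B0, d@B1}
  B3:  IN={a@B2, b@B0, d@B1}  OUT={a@B2, b@B0, d@B1, e@B3}
  B4:  IN={a@B2, b@B0, d@B1, e@B3}  OUT={a@B2, b@B0, d@B1, e@B3, f@B4}
  B5:  IN={a@B2, b@B0, d@B1, e@B3, f@B4}  OUT={a@B5, b@B0, d@B1, e@B5, f@B4}
  B6:  IN={a@B5, b@B0, d@B1, e@B5, f@B4}  OUT={a@B5, b@B0, d@B1, e@B6, f@B4}
  B7:  IN={a@B2, a@B5, b@B0, d@B1, e@B6, f@B4}  OUT={a@B2, a@B5, b@B0, d@B7, e@B6, f@B7}
  B8:  IN={a@B2, a@B5, b@B0, d@B1, d@B7, e@B6, f@B4, f@B7}  OUT={a@B8, b@B0, d@B8, e@B8, f@B4, f@B7}

Merge at B3: IN[B3] = OUT[B2] = {a@B2, b@B0, d@B1}
Applying B3's transfer function to that IN value gives OUT[B3] (row B3 above).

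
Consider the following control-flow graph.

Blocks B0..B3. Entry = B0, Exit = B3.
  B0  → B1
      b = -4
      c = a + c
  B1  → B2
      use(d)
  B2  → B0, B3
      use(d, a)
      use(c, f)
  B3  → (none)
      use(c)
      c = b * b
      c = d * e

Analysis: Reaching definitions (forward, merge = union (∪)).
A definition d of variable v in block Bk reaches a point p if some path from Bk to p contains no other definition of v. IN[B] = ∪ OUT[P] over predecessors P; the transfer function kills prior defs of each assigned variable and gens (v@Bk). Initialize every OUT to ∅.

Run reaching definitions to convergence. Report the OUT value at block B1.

Answer: {b@B0, c@B0}

Working:
Per-block solution:
  B0:  IN={b@B0, c@B0}  OUT={b@B0, c@B0}
  B1:  IN={b@B0, c@B0}  OUT={b@B0, c@B0}
  B2:  IN={b@B0, c@B0}  OUT={b@B0, c@B0}
  B3:  IN={b@B0, c@B0}  OUT={b@B0, c@B3}

Merge at B1: IN[B1] = OUT[B0] = {b@B0, c@B0}
Applying B1's transfer function to that IN value gives OUT[B1] (row B1 above).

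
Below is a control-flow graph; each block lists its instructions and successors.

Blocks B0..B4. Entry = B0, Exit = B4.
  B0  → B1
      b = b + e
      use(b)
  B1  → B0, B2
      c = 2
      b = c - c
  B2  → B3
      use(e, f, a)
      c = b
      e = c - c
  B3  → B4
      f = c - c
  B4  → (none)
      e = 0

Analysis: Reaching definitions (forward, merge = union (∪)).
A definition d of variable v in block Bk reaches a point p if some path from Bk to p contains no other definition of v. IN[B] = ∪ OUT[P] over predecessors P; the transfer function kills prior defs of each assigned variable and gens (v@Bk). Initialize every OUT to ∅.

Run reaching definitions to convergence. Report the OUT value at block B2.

Fixpoint table:
  B0:  IN={b@B1, c@B1}  OUT={b@B0, c@B1}
  B1:  IN={b@B0, c@B1}  OUT={b@B1, c@B1}
  B2:  IN={b@B1, c@B1}  OUT={b@B1, c@B2, e@B2}
  B3:  IN={b@B1, c@B2, e@B2}  OUT={b@B1, c@B2, e@B2, f@B3}
  B4:  IN={b@B1, c@B2, e@B2, f@B3}  OUT={b@B1, c@B2, e@B4, f@B3}

Merge at B2: IN[B2] = OUT[B1] = {b@B1, c@B1}
Applying B2's transfer function to that IN value gives OUT[B2] (row B2 above).

Answer: {b@B1, c@B2, e@B2}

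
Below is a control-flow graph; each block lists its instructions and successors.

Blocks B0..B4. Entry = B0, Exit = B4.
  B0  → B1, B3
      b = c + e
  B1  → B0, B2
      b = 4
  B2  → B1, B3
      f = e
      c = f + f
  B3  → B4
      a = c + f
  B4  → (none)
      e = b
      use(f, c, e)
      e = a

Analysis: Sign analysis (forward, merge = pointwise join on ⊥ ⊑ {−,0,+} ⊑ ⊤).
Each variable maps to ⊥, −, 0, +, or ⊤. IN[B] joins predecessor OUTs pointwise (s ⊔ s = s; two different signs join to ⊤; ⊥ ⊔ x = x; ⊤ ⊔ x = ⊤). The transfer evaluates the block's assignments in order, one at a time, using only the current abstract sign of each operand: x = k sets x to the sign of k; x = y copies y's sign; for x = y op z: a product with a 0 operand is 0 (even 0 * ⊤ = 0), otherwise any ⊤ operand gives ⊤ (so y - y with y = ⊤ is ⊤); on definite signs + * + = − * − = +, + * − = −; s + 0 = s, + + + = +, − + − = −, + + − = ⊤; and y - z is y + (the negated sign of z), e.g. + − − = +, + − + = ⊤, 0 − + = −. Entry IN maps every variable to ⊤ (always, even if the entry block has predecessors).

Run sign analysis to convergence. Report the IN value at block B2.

Answer: {a: ⊤, b: +, c: ⊤, d: ⊤, e: ⊤, f: ⊤}

Trace:
Per-block solution:
  B0:  IN=(all ⊤)  OUT=(all ⊤)
  B1:  IN=(all ⊤)  OUT={b:+; rest ⊤}
  B2:  IN={b:+; rest ⊤}  OUT={b:+; rest ⊤}
  B3:  IN=(all ⊤)  OUT=(all ⊤)
  B4:  IN=(all ⊤)  OUT=(all ⊤)

Merge at B2: IN[B2] = OUT[B1] = {a: ⊤, b: +, c: ⊤, d: ⊤, e: ⊤, f: ⊤}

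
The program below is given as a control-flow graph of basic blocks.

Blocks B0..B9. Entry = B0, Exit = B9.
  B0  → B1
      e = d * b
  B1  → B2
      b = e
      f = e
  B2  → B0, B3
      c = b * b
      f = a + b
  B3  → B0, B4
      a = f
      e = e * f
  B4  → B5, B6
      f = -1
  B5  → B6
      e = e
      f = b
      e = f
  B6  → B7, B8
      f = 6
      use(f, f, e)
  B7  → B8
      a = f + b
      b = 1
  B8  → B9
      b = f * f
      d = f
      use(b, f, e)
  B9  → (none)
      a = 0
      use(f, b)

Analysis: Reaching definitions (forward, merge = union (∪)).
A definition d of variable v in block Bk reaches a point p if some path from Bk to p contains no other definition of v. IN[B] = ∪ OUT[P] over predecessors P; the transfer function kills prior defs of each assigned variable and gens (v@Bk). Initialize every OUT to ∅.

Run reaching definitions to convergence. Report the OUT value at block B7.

Fixpoint table:
  B0:   IN={a@B3, b@B1, c@B2, e@B0, e@B3, f@B2}   OUT={a@B3, b@B1, c@B2, e@B0, f@B2}
  B1:   IN={a@B3, b@B1, c@B2, e@B0, f@B2}   OUT={a@B3, b@B1, c@B2, e@B0, f@B1}
  B2:   IN={a@B3, b@B1, c@B2, e@B0, f@B1}   OUT={a@B3, b@B1, c@B2, e@B0, f@B2}
  B3:   IN={a@B3, b@B1, c@B2, e@B0, f@B2}   OUT={a@B3, b@B1, c@B2, e@B3, f@B2}
  B4:   IN={a@B3, b@B1, c@B2, e@B3, f@B2}   OUT={a@B3, b@B1, c@B2, e@B3, f@B4}
  B5:   IN={a@B3, b@B1, c@B2, e@B3, f@B4}   OUT={a@B3, b@B1, c@B2, e@B5, f@B5}
  B6:   IN={a@B3, b@B1, c@B2, e@B3, e@B5, f@B4, f@B5}   OUT={a@B3, b@B1, c@B2, e@B3, e@B5, f@B6}
  B7:   IN={a@B3, b@B1, c@B2, e@B3, e@B5, f@B6}   OUT={a@B7, b@B7, c@B2, e@B3, e@B5, f@B6}
  B8:   IN={a@B3, a@B7, b@B1, b@B7, c@B2, e@B3, e@B5, f@B6}   OUT={a@B3, a@B7, b@B8, c@B2, d@B8, e@B3, e@B5, f@B6}
  B9:   IN={a@B3, a@B7, b@B8, c@B2, d@B8, e@B3, e@B5, f@B6}   OUT={a@B9, b@B8, c@B2, d@B8, e@B3, e@B5, f@B6}

Merge at B7: IN[B7] = OUT[B6] = {a@B3, b@B1, c@B2, e@B3, e@B5, f@B6}
Applying B7's transfer function to that IN value gives OUT[B7] (row B7 above).

Answer: {a@B7, b@B7, c@B2, e@B3, e@B5, f@B6}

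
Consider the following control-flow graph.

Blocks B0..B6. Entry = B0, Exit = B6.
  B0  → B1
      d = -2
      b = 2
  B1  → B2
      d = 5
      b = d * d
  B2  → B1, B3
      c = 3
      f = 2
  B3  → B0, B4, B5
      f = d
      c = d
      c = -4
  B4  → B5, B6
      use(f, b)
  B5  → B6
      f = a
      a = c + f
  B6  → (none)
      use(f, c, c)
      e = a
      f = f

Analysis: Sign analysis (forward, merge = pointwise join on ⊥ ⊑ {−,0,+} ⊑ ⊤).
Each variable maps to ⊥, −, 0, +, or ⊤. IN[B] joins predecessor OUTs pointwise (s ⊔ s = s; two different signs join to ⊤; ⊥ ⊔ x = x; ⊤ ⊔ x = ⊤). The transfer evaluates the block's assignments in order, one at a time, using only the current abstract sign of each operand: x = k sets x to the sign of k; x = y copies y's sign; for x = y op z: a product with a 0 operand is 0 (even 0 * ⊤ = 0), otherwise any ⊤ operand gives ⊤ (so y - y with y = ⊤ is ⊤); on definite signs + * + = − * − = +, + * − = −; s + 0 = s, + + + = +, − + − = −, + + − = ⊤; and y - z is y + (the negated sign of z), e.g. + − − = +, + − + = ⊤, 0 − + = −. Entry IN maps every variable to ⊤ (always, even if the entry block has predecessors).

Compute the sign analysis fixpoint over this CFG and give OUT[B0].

Answer: {a: ⊤, b: +, c: ⊤, d: -, e: ⊤, f: ⊤}

Derivation:
Converged values:
  B0:   IN=(all ⊤)   OUT={b:+, d:-; rest ⊤}
  B1:   IN={b:+; rest ⊤}   OUT={b:+, d:+; rest ⊤}
  B2:   IN={b:+, d:+; rest ⊤}   OUT={b:+, c:+, d:+, f:+; rest ⊤}
  B3:   IN={b:+, c:+, d:+, f:+; rest ⊤}   OUT={b:+, c:-, d:+, f:+; rest ⊤}
  B4:   IN={b:+, c:-, d:+, f:+; rest ⊤}   OUT={b:+, c:-, d:+, f:+; rest ⊤}
  B5:   IN={b:+, c:-, d:+, f:+; rest ⊤}   OUT={b:+, c:-, d:+; rest ⊤}
  B6:   IN={b:+, c:-, d:+; rest ⊤}   OUT={b:+, c:-, d:+; rest ⊤}

Merge at B0 (entry node, so the boundary value (all ⊤) is joined with the incoming edge(s)): IN[B0] = (all ⊤) ⊔ OUT[B3] = {a: ⊤, b: ⊤, c: ⊤, d: ⊤, e: ⊤, f: ⊤}
Applying B0's transfer function to that IN value gives OUT[B0] (row B0 above).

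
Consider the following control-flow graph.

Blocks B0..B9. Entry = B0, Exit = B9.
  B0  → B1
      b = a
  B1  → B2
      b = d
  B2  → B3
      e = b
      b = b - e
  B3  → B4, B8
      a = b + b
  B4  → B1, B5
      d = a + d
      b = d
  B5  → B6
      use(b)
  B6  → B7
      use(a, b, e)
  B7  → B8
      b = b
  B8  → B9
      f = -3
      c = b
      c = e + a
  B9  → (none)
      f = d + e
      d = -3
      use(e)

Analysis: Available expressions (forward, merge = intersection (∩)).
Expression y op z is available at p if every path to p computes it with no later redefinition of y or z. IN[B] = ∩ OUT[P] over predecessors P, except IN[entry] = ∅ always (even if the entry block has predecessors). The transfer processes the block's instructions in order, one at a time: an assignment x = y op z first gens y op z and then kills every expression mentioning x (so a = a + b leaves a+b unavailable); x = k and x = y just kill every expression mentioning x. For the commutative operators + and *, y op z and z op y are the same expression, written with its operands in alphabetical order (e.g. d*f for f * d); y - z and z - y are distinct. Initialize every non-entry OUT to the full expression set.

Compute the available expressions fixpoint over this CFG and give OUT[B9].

Answer: {a+e}

Working:
Fixpoint table:
  B0:  IN={}  OUT={}
  B1:  IN={}  OUT={}
  B2:  IN={}  OUT={}
  B3:  IN={}  OUT={b+b}
  B4:  IN={b+b}  OUT={}
  B5:  IN={}  OUT={}
  B6:  IN={}  OUT={}
  B7:  IN={}  OUT={}
  B8:  IN={}  OUT={a+e}
  B9:  IN={a+e}  OUT={a+e}

Merge at B9: IN[B9] = OUT[B8] = {a+e}
Applying B9's transfer function to that IN value gives OUT[B9] (row B9 above).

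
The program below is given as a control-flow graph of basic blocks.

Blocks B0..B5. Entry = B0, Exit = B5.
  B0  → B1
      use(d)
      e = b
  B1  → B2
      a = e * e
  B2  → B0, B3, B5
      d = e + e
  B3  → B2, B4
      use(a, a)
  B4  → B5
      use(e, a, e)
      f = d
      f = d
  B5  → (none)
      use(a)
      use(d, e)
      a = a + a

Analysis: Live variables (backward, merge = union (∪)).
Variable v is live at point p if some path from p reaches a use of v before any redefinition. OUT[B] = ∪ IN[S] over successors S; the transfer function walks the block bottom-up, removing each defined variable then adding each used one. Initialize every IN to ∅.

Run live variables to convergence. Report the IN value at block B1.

Answer: {b, e}

Trace:
Fixpoint table:
  B0:   IN={b, d}   OUT={b, e}
  B1:   IN={b, e}   OUT={a, b, e}
  B2:   IN={a, b, e}   OUT={a, b, d, e}
  B3:   IN={a, b, d, e}   OUT={a, b, d, e}
  B4:   IN={a, d, e}   OUT={a, d, e}
  B5:   IN={a, d, e}   OUT={}

Merge at B1: OUT[B1] = IN[B2] = {a, b, e}
Applying B1's transfer function to that OUT value gives IN[B1] (row B1 above).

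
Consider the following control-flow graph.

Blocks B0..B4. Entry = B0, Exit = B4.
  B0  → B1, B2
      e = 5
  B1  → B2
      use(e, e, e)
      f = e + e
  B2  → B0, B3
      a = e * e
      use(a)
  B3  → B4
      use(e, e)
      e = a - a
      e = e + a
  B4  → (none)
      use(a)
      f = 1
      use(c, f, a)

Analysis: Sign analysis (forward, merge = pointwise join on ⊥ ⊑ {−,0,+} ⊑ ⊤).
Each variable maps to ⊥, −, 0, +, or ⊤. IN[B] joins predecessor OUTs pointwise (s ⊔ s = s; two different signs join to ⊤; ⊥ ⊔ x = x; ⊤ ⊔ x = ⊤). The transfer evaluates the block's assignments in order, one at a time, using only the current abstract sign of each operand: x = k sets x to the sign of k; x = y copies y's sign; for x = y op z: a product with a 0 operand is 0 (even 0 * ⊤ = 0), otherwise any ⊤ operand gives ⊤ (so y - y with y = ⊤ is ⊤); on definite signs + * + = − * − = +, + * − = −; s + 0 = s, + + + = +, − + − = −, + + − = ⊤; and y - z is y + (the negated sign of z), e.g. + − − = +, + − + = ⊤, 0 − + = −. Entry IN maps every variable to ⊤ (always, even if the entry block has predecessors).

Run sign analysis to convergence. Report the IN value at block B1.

Per-block solution:
  B0: | IN=(all ⊤) | OUT={e:+; rest ⊤}
  B1: | IN={e:+; rest ⊤} | OUT={e:+, f:+; rest ⊤}
  B2: | IN={e:+; rest ⊤} | OUT={a:+, e:+; rest ⊤}
  B3: | IN={a:+, e:+; rest ⊤} | OUT={a:+; rest ⊤}
  B4: | IN={a:+; rest ⊤} | OUT={a:+, f:+; rest ⊤}

Merge at B1: IN[B1] = OUT[B0] = {a: ⊤, b: ⊤, c: ⊤, d: ⊤, e: +, f: ⊤}

Answer: {a: ⊤, b: ⊤, c: ⊤, d: ⊤, e: +, f: ⊤}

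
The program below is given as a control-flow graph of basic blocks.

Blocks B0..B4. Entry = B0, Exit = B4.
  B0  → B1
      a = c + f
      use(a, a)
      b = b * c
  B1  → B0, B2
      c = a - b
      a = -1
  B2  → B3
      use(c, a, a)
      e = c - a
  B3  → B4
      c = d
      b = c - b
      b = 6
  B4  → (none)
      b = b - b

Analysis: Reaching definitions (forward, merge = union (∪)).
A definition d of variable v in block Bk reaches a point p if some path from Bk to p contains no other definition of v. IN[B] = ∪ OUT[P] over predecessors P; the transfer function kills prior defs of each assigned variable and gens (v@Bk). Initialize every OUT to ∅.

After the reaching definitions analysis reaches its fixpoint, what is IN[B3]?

Answer: {a@B1, b@B0, c@B1, e@B2}

Trace:
Per-block solution:
  B0:  IN={a@B1, b@B0, c@B1}  OUT={a@B0, b@B0, c@B1}
  B1:  IN={a@B0, b@B0, c@B1}  OUT={a@B1, b@B0, c@B1}
  B2:  IN={a@B1, b@B0, c@B1}  OUT={a@B1, b@B0, c@B1, e@B2}
  B3:  IN={a@B1, b@B0, c@B1, e@B2}  OUT={a@B1, b@B3, c@B3, e@B2}
  B4:  IN={a@B1, b@B3, c@B3, e@B2}  OUT={a@B1, b@B4, c@B3, e@B2}

Merge at B3: IN[B3] = OUT[B2] = {a@B1, b@B0, c@B1, e@B2}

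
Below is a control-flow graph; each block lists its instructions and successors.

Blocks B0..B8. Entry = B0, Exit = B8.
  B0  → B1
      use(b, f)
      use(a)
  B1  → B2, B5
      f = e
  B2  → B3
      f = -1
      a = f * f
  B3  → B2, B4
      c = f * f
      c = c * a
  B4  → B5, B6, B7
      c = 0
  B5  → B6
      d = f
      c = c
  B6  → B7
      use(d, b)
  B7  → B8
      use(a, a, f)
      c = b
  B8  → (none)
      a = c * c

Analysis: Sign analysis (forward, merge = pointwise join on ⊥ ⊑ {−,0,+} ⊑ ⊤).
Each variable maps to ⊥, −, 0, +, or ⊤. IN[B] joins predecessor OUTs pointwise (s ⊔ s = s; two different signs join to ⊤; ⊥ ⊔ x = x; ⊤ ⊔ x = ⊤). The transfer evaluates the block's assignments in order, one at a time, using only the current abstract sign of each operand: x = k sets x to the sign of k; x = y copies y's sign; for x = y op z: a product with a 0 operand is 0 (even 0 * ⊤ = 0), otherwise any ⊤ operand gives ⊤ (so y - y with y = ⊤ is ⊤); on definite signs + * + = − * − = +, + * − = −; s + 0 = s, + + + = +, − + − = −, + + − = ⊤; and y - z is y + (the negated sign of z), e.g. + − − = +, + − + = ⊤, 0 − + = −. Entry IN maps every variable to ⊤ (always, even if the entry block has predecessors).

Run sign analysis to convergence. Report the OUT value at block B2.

Answer: {a: +, b: ⊤, c: ⊤, d: ⊤, e: ⊤, f: -}

Working:
Per-block solution:
  B0:  IN=(all ⊤)  OUT=(all ⊤)
  B1:  IN=(all ⊤)  OUT=(all ⊤)
  B2:  IN=(all ⊤)  OUT={a:+, f:-; rest ⊤}
  B3:  IN={a:+, f:-; rest ⊤}  OUT={a:+, c:+, f:-; rest ⊤}
  B4:  IN={a:+, c:+, f:-; rest ⊤}  OUT={a:+, c:0, f:-; rest ⊤}
  B5:  IN=(all ⊤)  OUT=(all ⊤)
  B6:  IN=(all ⊤)  OUT=(all ⊤)
  B7:  IN=(all ⊤)  OUT=(all ⊤)
  B8:  IN=(all ⊤)  OUT=(all ⊤)

Merge at B2: IN[B2] = OUT[B1] ⊔ OUT[B3] = {a: ⊤, b: ⊤, c: ⊤, d: ⊤, e: ⊤, f: ⊤}
Applying B2's transfer function to that IN value gives OUT[B2] (row B2 above).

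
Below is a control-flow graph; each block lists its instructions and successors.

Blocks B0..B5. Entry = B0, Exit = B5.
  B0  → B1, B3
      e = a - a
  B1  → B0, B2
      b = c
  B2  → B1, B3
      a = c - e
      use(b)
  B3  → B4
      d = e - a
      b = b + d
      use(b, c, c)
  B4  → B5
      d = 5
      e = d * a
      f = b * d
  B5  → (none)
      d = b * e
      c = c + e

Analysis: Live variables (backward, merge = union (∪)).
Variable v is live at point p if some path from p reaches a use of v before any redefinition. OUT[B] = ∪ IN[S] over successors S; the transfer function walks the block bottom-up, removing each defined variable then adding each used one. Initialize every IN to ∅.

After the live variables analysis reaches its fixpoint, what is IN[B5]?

Answer: {b, c, e}

Derivation:
Converged values:
  B0:   IN={a, b, c}   OUT={a, b, c, e}
  B1:   IN={a, c, e}   OUT={a, b, c, e}
  B2:   IN={b, c, e}   OUT={a, b, c, e}
  B3:   IN={a, b, c, e}   OUT={a, b, c}
  B4:   IN={a, b, c}   OUT={b, c, e}
  B5:   IN={b, c, e}   OUT={}

B5 is the boundary node: OUT[B5] = {}
Applying B5's transfer function to that OUT value gives IN[B5] (row B5 above).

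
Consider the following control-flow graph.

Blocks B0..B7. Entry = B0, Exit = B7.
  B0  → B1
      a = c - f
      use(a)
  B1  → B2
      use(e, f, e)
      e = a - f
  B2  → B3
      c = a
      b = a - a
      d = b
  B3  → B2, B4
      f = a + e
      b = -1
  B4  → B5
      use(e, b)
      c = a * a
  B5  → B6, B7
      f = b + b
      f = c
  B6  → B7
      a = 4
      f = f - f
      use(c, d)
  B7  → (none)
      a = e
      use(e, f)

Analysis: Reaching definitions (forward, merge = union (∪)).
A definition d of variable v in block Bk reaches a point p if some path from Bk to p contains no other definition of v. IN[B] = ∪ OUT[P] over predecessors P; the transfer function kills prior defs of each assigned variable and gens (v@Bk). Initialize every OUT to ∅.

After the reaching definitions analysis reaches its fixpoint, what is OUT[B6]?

Answer: {a@B6, b@B3, c@B4, d@B2, e@B1, f@B6}

Trace:
Per-block solution:
  B0:  IN={}  OUT={a@B0}
  B1:  IN={a@B0}  OUT={a@B0, e@B1}
  B2:  IN={a@B0, b@B3, c@B2, d@B2, e@B1, f@B3}  OUT={a@B0, b@B2, c@B2, d@B2, e@B1, f@B3}
  B3:  IN={a@B0, b@B2, c@B2, d@B2, e@B1, f@B3}  OUT={a@B0, b@B3, c@B2, d@B2, e@B1, f@B3}
  B4:  IN={a@B0, b@B3, c@B2, d@B2, e@B1, f@B3}  OUT={a@B0, b@B3, c@B4, d@B2, e@B1, f@B3}
  B5:  IN={a@B0, b@B3, c@B4, d@B2, e@B1, f@B3}  OUT={a@B0, b@B3, c@B4, d@B2, e@B1, f@B5}
  B6:  IN={a@B0, b@B3, c@B4, d@B2, e@B1, f@B5}  OUT={a@B6, b@B3, c@B4, d@B2, e@B1, f@B6}
  B7:  IN={a@B0, a@B6, b@B3, c@B4, d@B2, e@B1, f@B5, f@B6}  OUT={a@B7, b@B3, c@B4, d@B2, e@B1, f@B5, f@B6}

Merge at B6: IN[B6] = OUT[B5] = {a@B0, b@B3, c@B4, d@B2, e@B1, f@B5}
Applying B6's transfer function to that IN value gives OUT[B6] (row B6 above).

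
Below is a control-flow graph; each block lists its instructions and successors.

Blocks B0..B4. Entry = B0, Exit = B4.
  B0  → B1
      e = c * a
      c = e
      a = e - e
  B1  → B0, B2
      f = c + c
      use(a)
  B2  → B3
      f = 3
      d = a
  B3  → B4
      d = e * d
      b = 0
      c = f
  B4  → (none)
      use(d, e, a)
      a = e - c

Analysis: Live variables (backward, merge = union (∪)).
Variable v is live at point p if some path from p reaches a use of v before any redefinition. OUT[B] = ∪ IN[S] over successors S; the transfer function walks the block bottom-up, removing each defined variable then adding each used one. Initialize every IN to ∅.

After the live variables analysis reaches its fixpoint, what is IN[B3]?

Per-block solution:
  B0:  IN={a, c}  OUT={a, c, e}
  B1:  IN={a, c, e}  OUT={a, c, e}
  B2:  IN={a, e}  OUT={a, d, e, f}
  B3:  IN={a, d, e, f}  OUT={a, c, d, e}
  B4:  IN={a, c, d, e}  OUT={}

Merge at B3: OUT[B3] = IN[B4] = {a, c, d, e}
Applying B3's transfer function to that OUT value gives IN[B3] (row B3 above).

Answer: {a, d, e, f}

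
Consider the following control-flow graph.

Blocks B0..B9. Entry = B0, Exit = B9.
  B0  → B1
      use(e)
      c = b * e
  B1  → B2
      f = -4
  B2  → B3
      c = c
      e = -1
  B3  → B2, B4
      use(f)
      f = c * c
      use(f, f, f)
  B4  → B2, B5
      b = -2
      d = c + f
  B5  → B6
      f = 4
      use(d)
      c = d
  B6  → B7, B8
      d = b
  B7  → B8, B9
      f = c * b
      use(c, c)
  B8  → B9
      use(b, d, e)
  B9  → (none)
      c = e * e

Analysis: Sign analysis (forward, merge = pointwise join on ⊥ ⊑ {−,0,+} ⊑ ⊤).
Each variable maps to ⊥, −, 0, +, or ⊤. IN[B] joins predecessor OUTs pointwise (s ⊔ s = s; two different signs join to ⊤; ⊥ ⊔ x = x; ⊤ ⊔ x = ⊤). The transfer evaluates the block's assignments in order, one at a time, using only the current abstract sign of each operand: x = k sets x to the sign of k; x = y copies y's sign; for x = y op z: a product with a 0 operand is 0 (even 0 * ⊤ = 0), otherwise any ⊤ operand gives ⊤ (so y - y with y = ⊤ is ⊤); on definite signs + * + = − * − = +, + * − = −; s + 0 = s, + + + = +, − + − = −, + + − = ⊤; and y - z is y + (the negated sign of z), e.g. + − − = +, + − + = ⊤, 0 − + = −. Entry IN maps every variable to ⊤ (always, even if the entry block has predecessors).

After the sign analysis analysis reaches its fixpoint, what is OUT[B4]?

Per-block solution:
  B0:  IN=(all ⊤)  OUT=(all ⊤)
  B1:  IN=(all ⊤)  OUT={f:-; rest ⊤}
  B2:  IN=(all ⊤)  OUT={e:-; rest ⊤}
  B3:  IN={e:-; rest ⊤}  OUT={e:-; rest ⊤}
  B4:  IN={e:-; rest ⊤}  OUT={b:-, e:-; rest ⊤}
  B5:  IN={b:-, e:-; rest ⊤}  OUT={b:-, e:-, f:+; rest ⊤}
  B6:  IN={b:-, e:-, f:+; rest ⊤}  OUT={b:-, d:-, e:-, f:+; rest ⊤}
  B7:  IN={b:-, d:-, e:-, f:+; rest ⊤}  OUT={b:-, d:-, e:-; rest ⊤}
  B8:  IN={b:-, d:-, e:-; rest ⊤}  OUT={b:-, d:-, e:-; rest ⊤}
  B9:  IN={b:-, d:-, e:-; rest ⊤}  OUT={b:-, c:+, d:-, e:-; rest ⊤}

Merge at B4: IN[B4] = OUT[B3] = {a: ⊤, b: ⊤, c: ⊤, d: ⊤, e: -, f: ⊤}
Applying B4's transfer function to that IN value gives OUT[B4] (row B4 above).

Answer: {a: ⊤, b: -, c: ⊤, d: ⊤, e: -, f: ⊤}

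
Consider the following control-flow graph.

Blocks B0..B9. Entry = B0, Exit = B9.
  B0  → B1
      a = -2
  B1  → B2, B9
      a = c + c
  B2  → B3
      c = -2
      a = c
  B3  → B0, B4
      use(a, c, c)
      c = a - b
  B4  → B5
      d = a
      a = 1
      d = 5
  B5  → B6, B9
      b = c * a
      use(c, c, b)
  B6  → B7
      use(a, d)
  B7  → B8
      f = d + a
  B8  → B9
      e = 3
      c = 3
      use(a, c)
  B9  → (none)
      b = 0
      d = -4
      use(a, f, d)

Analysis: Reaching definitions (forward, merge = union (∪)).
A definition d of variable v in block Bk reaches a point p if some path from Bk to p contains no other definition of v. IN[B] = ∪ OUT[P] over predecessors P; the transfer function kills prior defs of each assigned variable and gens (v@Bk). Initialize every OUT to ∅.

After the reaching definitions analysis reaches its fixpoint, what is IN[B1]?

Answer: {a@B0, c@B3}

Working:
Fixpoint table:
  B0:   IN={a@B2, c@B3}   OUT={a@B0, c@B3}
  B1:   IN={a@B0, c@B3}   OUT={a@B1, c@B3}
  B2:   IN={a@B1, c@B3}   OUT={a@B2, c@B2}
  B3:   IN={a@B2, c@B2}   OUT={a@B2, c@B3}
  B4:   IN={a@B2, c@B3}   OUT={a@B4, c@B3, d@B4}
  B5:   IN={a@B4, c@B3, d@B4}   OUT={a@B4, b@B5, c@B3, d@B4}
  B6:   IN={a@B4, b@B5, c@B3, d@B4}   OUT={a@B4, b@B5, c@B3, d@B4}
  B7:   IN={a@B4, b@B5, c@B3, d@B4}   OUT={a@B4, b@B5, c@B3, d@B4, f@B7}
  B8:   IN={a@B4, b@B5, c@B3, d@B4, f@B7}   OUT={a@B4, b@B5, c@B8, d@B4, e@B8, f@B7}
  B9:   IN={a@B1, a@B4, b@B5, c@B3, c@B8, d@B4, e@B8, f@B7}   OUT={a@B1, a@B4, b@B9, c@B3, c@B8, d@B9, e@B8, f@B7}

Merge at B1: IN[B1] = OUT[B0] = {a@B0, c@B3}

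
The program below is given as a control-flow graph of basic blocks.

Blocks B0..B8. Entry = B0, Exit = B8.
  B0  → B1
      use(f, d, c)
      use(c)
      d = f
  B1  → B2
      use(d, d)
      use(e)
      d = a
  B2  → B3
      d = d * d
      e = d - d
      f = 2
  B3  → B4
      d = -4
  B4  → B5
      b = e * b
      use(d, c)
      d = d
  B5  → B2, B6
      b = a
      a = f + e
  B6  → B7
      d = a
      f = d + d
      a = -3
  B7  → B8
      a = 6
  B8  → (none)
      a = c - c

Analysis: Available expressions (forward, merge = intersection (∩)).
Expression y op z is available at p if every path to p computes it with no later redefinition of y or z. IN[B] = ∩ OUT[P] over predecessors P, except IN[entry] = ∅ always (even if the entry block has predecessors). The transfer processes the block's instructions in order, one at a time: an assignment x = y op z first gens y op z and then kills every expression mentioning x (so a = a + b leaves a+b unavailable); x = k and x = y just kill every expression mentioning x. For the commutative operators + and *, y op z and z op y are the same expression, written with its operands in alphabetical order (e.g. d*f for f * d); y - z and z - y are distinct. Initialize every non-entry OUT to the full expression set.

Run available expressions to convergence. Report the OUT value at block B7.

Per-block solution:
  B0: | IN={} | OUT={}
  B1: | IN={} | OUT={}
  B2: | IN={} | OUT={d-d}
  B3: | IN={d-d} | OUT={}
  B4: | IN={} | OUT={}
  B5: | IN={} | OUT={e+f}
  B6: | IN={e+f} | OUT={d+d}
  B7: | IN={d+d} | OUT={d+d}
  B8: | IN={d+d} | OUT={c-c, d+d}

Merge at B7: IN[B7] = OUT[B6] = {d+d}
Applying B7's transfer function to that IN value gives OUT[B7] (row B7 above).

Answer: {d+d}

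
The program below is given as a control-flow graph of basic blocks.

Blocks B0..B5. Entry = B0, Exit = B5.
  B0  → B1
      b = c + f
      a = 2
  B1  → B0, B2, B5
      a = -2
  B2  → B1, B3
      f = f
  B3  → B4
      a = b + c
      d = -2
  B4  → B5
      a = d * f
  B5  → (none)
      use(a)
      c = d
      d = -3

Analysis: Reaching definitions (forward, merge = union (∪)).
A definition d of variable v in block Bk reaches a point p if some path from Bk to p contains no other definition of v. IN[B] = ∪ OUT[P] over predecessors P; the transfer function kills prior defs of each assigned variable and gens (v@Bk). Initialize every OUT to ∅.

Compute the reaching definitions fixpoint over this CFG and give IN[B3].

Answer: {a@B1, b@B0, f@B2}

Derivation:
Per-block solution:
  B0: | IN={a@B1, b@B0, f@B2} | OUT={a@B0, b@B0, f@B2}
  B1: | IN={a@B0, a@B1, b@B0, f@B2} | OUT={a@B1, b@B0, f@B2}
  B2: | IN={a@B1, b@B0, f@B2} | OUT={a@B1, b@B0, f@B2}
  B3: | IN={a@B1, b@B0, f@B2} | OUT={a@B3, b@B0, d@B3, f@B2}
  B4: | IN={a@B3, b@B0, d@B3, f@B2} | OUT={a@B4, b@B0, d@B3, f@B2}
  B5: | IN={a@B1, a@B4, b@B0, d@B3, f@B2} | OUT={a@B1, a@B4, b@B0, c@B5, d@B5, f@B2}

Merge at B3: IN[B3] = OUT[B2] = {a@B1, b@B0, f@B2}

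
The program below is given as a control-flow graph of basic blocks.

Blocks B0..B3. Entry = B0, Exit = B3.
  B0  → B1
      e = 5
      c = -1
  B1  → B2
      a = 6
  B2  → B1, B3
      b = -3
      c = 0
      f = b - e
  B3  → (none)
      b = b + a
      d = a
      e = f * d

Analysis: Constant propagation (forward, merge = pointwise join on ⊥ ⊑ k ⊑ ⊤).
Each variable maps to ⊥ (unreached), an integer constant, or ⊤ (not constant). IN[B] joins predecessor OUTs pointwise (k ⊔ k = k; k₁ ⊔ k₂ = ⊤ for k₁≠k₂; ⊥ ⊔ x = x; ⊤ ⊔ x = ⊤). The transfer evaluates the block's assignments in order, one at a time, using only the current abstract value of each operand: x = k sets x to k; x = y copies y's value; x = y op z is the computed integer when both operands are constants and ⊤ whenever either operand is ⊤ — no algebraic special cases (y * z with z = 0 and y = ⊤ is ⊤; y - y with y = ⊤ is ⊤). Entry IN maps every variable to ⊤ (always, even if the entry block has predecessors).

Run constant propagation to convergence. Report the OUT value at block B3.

Answer: {a: 6, b: 3, c: 0, d: 6, e: -48, f: -8}

Trace:
Converged values:
  B0:  IN=(all ⊤)  OUT={c:-1, e:5; rest ⊤}
  B1:  IN={e:5; rest ⊤}  OUT={a:6, e:5; rest ⊤}
  B2:  IN={a:6, e:5; rest ⊤}  OUT={a:6, b:-3, c:0, e:5, f:-8; rest ⊤}
  B3:  IN={a:6, b:-3, c:0, e:5, f:-8; rest ⊤}  OUT={a:6, b:3, c:0, d:6, e:-48, f:-8; rest ⊤}

Merge at B3: IN[B3] = OUT[B2] = {a: 6, b: -3, c: 0, d: ⊤, e: 5, f: -8}
Applying B3's transfer function to that IN value gives OUT[B3] (row B3 above).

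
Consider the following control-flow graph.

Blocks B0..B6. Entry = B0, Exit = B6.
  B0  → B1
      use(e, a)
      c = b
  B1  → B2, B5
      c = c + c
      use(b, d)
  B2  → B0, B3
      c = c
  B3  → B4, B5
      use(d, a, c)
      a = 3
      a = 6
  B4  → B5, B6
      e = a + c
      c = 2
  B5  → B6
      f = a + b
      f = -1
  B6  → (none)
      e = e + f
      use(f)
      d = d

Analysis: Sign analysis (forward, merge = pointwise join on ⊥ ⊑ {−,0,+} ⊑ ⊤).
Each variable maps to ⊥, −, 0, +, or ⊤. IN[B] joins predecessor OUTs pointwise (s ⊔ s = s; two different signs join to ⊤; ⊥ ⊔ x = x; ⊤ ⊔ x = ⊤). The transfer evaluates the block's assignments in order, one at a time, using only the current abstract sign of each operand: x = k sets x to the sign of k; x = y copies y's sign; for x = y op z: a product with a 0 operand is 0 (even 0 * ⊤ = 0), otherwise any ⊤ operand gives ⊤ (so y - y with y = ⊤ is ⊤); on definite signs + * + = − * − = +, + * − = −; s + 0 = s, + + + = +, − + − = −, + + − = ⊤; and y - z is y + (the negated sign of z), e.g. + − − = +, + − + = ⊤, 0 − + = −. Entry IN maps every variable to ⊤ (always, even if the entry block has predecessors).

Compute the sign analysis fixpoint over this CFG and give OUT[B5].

Answer: {a: ⊤, b: ⊤, c: ⊤, d: ⊤, e: ⊤, f: -}

Working:
Converged values:
  B0: | IN=(all ⊤) | OUT=(all ⊤)
  B1: | IN=(all ⊤) | OUT=(all ⊤)
  B2: | IN=(all ⊤) | OUT=(all ⊤)
  B3: | IN=(all ⊤) | OUT={a:+; rest ⊤}
  B4: | IN={a:+; rest ⊤} | OUT={a:+, c:+; rest ⊤}
  B5: | IN=(all ⊤) | OUT={f:-; rest ⊤}
  B6: | IN=(all ⊤) | OUT=(all ⊤)

Merge at B5: IN[B5] = OUT[B1] ⊔ OUT[B3] ⊔ OUT[B4] = {a: ⊤, b: ⊤, c: ⊤, d: ⊤, e: ⊤, f: ⊤}
Applying B5's transfer function to that IN value gives OUT[B5] (row B5 above).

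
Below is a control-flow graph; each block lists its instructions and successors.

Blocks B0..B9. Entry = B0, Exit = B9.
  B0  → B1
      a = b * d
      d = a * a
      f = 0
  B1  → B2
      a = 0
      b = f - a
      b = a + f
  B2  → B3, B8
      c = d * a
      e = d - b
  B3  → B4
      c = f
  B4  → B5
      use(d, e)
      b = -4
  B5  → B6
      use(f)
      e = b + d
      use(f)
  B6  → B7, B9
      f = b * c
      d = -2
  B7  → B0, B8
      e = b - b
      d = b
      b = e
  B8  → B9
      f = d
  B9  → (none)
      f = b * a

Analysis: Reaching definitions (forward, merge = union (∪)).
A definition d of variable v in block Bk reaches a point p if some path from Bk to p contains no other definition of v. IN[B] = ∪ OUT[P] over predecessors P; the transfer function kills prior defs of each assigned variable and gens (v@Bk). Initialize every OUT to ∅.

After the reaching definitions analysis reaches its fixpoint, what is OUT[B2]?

Answer: {a@B1, b@B1, c@B2, d@B0, e@B2, f@B0}

Trace:
Per-block solution:
  B0:   IN={a@B1, b@B7, c@B3, d@B7, e@B7, f@B6}   OUT={a@B0, b@B7, c@B3, d@B0, e@B7, f@B0}
  B1:   IN={a@B0, b@B7, c@B3, d@B0, e@B7, f@B0}   OUT={a@B1, b@B1, c@B3, d@B0, e@B7, f@B0}
  B2:   IN={a@B1, b@B1, c@B3, d@B0, e@B7, f@B0}   OUT={a@B1, b@B1, c@B2, d@B0, e@B2, f@B0}
  B3:   IN={a@B1, b@B1, c@B2, d@B0, e@B2, f@B0}   OUT={a@B1, b@B1, c@B3, d@B0, e@B2, f@B0}
  B4:   IN={a@B1, b@B1, c@B3, d@B0, e@B2, f@B0}   OUT={a@B1, b@B4, c@B3, d@B0, e@B2, f@B0}
  B5:   IN={a@B1, b@B4, c@B3, d@B0, e@B2, f@B0}   OUT={a@B1, b@B4, c@B3, d@B0, e@B5, f@B0}
  B6:   IN={a@B1, b@B4, c@B3, d@B0, e@B5, f@B0}   OUT={a@B1, b@B4, c@B3, d@B6, e@B5, f@B6}
  B7:   IN={a@B1, b@B4, c@B3, d@B6, e@B5, f@B6}   OUT={a@B1, b@B7, c@B3, d@B7, e@B7, f@B6}
  B8:   IN={a@B1, b@B1, b@B7, c@B2, c@B3, d@B0, d@B7, e@B2, e@B7, f@B0, f@B6}   OUT={a@B1, b@B1, b@B7, c@B2, c@B3, d@B0, d@B7, e@B2, e@B7, f@B8}
  B9:   IN={a@B1, b@B1, b@B4, b@B7, c@B2, c@B3, d@B0, d@B6, d@B7, e@B2, e@B5, e@B7, f@B6, f@B8}   OUT={a@B1, b@B1, b@B4, b@B7, c@B2, c@B3, d@B0, d@B6, d@B7, e@B2, e@B5, e@B7, f@B9}

Merge at B2: IN[B2] = OUT[B1] = {a@B1, b@B1, c@B3, d@B0, e@B7, f@B0}
Applying B2's transfer function to that IN value gives OUT[B2] (row B2 above).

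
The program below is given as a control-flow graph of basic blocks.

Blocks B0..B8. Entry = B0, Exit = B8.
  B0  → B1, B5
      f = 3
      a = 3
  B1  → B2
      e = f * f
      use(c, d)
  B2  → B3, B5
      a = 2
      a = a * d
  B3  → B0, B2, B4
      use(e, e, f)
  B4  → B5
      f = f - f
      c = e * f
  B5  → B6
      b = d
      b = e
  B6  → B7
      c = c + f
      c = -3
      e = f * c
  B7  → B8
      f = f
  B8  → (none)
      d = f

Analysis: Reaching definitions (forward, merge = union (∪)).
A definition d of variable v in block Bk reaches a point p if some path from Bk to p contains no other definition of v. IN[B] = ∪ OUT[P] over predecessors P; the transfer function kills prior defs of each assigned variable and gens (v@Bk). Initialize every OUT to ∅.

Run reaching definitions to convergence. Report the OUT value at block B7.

Converged values:
  B0: | IN={a@B2, e@B1, f@B0} | OUT={a@B0, e@B1, f@B0}
  B1: | IN={a@B0, e@B1, f@B0} | OUT={a@B0, e@B1, f@B0}
  B2: | IN={a@B0, a@B2, e@B1, f@B0} | OUT={a@B2, e@B1, f@B0}
  B3: | IN={a@B2, e@B1, f@B0} | OUT={a@B2, e@B1, f@B0}
  B4: | IN={a@B2, e@B1, f@B0} | OUT={a@B2, c@B4, e@B1, f@B4}
  B5: | IN={a@B0, a@B2, c@B4, e@B1, f@B0, f@B4} | OUT={a@B0, a@B2, b@B5, c@B4, e@B1, f@B0, f@B4}
  B6: | IN={a@B0, a@B2, b@B5, c@B4, e@B1, f@B0, f@B4} | OUT={a@B0, a@B2, b@B5, c@B6, e@B6, f@B0, f@B4}
  B7: | IN={a@B0, a@B2, b@B5, c@B6, e@B6, f@B0, f@B4} | OUT={a@B0, a@B2, b@B5, c@B6, e@B6, f@B7}
  B8: | IN={a@B0, a@B2, b@B5, c@B6, e@B6, f@B7} | OUT={a@B0, a@B2, b@B5, c@B6, d@B8, e@B6, f@B7}

Merge at B7: IN[B7] = OUT[B6] = {a@B0, a@B2, b@B5, c@B6, e@B6, f@B0, f@B4}
Applying B7's transfer function to that IN value gives OUT[B7] (row B7 above).

Answer: {a@B0, a@B2, b@B5, c@B6, e@B6, f@B7}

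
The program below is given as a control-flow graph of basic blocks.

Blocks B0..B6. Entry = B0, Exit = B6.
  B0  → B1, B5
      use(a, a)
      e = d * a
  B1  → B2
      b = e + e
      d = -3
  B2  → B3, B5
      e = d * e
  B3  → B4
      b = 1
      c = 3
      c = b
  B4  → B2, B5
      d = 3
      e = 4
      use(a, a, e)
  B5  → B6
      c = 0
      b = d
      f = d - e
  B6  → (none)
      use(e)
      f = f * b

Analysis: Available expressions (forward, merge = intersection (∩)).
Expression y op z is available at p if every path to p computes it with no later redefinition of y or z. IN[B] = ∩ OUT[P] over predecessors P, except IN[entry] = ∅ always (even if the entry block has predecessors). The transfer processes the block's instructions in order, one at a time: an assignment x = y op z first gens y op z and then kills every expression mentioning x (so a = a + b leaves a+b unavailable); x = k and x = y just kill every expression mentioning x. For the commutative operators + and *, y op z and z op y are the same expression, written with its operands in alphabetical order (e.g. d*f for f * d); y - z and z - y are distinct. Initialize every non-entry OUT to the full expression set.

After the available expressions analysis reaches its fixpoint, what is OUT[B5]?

Answer: {d-e}

Trace:
Per-block solution:
  B0:   IN={}   OUT={a*d}
  B1:   IN={a*d}   OUT={e+e}
  B2:   IN={}   OUT={}
  B3:   IN={}   OUT={}
  B4:   IN={}   OUT={}
  B5:   IN={}   OUT={d-e}
  B6:   IN={d-e}   OUT={d-e}

Merge at B5: IN[B5] = OUT[B0] ∩ OUT[B2] ∩ OUT[B4] = {}
Applying B5's transfer function to that IN value gives OUT[B5] (row B5 above).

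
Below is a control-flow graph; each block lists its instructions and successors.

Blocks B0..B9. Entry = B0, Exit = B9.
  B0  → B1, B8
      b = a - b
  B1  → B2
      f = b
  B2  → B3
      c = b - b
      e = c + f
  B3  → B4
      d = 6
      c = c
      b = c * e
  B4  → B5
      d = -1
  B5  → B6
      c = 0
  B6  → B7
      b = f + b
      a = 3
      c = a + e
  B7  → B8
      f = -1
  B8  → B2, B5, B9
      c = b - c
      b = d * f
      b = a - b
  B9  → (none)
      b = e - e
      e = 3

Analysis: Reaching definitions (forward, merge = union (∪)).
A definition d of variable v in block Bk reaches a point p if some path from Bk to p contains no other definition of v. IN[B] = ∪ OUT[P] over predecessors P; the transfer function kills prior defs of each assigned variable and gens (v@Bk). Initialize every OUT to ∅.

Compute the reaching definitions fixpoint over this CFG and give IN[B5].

Fixpoint table:
  B0:  IN={}  OUT={b@B0}
  B1:  IN={b@B0}  OUT={b@B0, f@B1}
  B2:  IN={a@B6, b@B0, b@B8, c@B8, d@B4, e@B2, f@B1, f@B7}  OUT={a@B6, b@B0, b@B8, c@B2, d@B4, e@B2, f@B1, f@B7}
  B3:  IN={a@B6, b@B0, b@B8, c@B2, d@B4, e@B2, f@B1, f@B7}  OUT={a@B6, b@B3, c@B3, d@B3, e@B2, f@B1, f@B7}
  B4:  IN={a@B6, b@B3, c@B3, d@B3, e@B2, f@B1, f@B7}  OUT={a@B6, b@B3, c@B3, d@B4, e@B2, f@B1, f@B7}
  B5:  IN={a@B6, b@B3, b@B8, c@B3, c@B8, d@B4, e@B2, f@B1, f@B7}  OUT={a@B6, b@B3, b@B8, c@B5, d@B4, e@B2, f@B1, f@B7}
  B6:  IN={a@B6, b@B3, b@B8, c@B5, d@B4, e@B2, f@B1, f@B7}  OUT={a@B6, b@B6, c@B6, d@B4, e@B2, f@B1, f@B7}
  B7:  IN={a@B6, b@B6, c@B6, d@B4, e@B2, f@B1, f@B7}  OUT={a@B6, b@B6, c@B6, d@B4, e@B2, f@B7}
  B8:  IN={a@B6, b@B0, b@B6, c@B6, d@B4, e@B2, f@B7}  OUT={a@B6, b@B8, c@B8, d@B4, e@B2, f@B7}
  B9:  IN={a@B6, b@B8, c@B8, d@B4, e@B2, f@B7}  OUT={a@B6, b@B9, c@B8, d@B4, e@B9, f@B7}

Merge at B5: IN[B5] = OUT[B4] ⊔ OUT[B8] = {a@B6, b@B3, b@B8, c@B3, c@B8, d@B4, e@B2, f@B1, f@B7}

Answer: {a@B6, b@B3, b@B8, c@B3, c@B8, d@B4, e@B2, f@B1, f@B7}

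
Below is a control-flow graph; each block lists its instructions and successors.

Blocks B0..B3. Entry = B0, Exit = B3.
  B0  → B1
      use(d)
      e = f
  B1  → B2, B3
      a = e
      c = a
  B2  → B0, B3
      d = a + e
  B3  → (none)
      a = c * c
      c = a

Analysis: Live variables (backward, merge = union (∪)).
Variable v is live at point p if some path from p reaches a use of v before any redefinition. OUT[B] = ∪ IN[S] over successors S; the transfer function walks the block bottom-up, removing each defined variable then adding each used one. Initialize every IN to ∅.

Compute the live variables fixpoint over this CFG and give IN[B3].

Per-block solution:
  B0:   IN={d, f}   OUT={e, f}
  B1:   IN={e, f}   OUT={a, c, e, f}
  B2:   IN={a, c, e, f}   OUT={c, d, f}
  B3:   IN={c}   OUT={}

B3 is the boundary node: OUT[B3] = {}
Applying B3's transfer function to that OUT value gives IN[B3] (row B3 above).

Answer: {c}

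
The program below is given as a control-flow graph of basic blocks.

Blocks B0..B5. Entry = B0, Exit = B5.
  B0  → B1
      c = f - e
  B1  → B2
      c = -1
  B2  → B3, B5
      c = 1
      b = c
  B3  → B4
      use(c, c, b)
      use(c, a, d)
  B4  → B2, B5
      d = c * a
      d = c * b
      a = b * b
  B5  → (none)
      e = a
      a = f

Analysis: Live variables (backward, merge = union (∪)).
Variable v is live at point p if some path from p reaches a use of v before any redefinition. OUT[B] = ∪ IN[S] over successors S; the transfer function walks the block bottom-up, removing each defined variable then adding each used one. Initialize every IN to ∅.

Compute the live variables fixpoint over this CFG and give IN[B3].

Converged values:
  B0:  IN={a, d, e, f}  OUT={a, d, f}
  B1:  IN={a, d, f}  OUT={a, d, f}
  B2:  IN={a, d, f}  OUT={a, b, c, d, f}
  B3:  IN={a, b, c, d, f}  OUT={a, b, c, f}
  B4:  IN={a, b, c, f}  OUT={a, d, f}
  B5:  IN={a, f}  OUT={}

Merge at B3: OUT[B3] = IN[B4] = {a, b, c, f}
Applying B3's transfer function to that OUT value gives IN[B3] (row B3 above).

Answer: {a, b, c, d, f}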